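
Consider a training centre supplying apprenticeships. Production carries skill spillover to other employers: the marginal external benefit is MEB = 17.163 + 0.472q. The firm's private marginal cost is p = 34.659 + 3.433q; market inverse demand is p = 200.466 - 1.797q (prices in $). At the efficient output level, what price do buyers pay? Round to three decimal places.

P = $131.362

Social marginal cost = private MC − MEB = 17.496 + 2.961q.
Set SMC = demand: 17.496 + 2.961q = 200.466 - 1.797q → q* = 38.4552.
Consumer price on the demand curve at q*: 200.466 − 1.797×38.4552 = 131.3620.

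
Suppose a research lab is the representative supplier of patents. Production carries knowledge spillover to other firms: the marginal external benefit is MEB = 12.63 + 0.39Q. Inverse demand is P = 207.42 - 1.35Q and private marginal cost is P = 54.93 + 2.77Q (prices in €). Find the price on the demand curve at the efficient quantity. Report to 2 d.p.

P = €147.66

Social marginal cost = private MC − MEB = 42.30 + 2.38Q.
Set SMC = demand: 42.30 + 2.38Q = 207.42 - 1.35Q → Q* = 44.2681.
Consumer price on the demand curve at Q*: 207.42 − 1.35×44.2681 = 147.6581.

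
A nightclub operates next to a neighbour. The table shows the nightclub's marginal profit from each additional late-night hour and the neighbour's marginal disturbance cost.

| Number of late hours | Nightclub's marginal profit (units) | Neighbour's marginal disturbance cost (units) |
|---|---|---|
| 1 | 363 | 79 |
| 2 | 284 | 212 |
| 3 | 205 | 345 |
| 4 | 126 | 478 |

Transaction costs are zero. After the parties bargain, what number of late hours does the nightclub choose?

2

Bargaining reaches the level where marginal profit last exceeds marginal disturbance cost.
That holds through level 2 (284 ≥ 212) but not at 3 (205 < 345).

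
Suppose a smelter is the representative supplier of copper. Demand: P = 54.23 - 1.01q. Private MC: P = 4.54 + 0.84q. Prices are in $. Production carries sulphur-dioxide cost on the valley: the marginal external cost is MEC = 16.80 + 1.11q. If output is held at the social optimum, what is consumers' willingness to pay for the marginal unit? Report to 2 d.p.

P = $43.01

Social marginal cost = private MC + MEC = 21.34 + 1.95q.
Set SMC = demand: 21.34 + 1.95q = 54.23 - 1.01q → q* = 11.1115.
Consumer price on the demand curve at q*: 54.23 − 1.01×11.1115 = 43.0074.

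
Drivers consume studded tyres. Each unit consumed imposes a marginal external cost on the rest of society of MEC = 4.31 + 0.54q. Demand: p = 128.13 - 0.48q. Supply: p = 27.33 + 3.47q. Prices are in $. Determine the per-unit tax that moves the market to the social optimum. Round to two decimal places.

tax = $15.91 per unit

Social marginal benefit = demand − MEC = 123.82 - 1.02q.
Set SMB = MC: 123.82 - 1.02q = 27.33 + 3.47q → q* = 21.4900.
The Pigouvian tax equals MEC at q*: 4.31 + 0.54×21.4900 = 15.9146.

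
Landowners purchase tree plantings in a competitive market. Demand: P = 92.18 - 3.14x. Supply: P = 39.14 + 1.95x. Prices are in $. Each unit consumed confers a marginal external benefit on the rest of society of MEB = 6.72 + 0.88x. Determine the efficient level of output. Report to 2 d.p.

x* = 14.19

Social marginal benefit = demand + MEB = 98.90 - 2.26x.
Set SMB = MC: 98.90 - 2.26x = 39.14 + 1.95x → x* = 14.1948.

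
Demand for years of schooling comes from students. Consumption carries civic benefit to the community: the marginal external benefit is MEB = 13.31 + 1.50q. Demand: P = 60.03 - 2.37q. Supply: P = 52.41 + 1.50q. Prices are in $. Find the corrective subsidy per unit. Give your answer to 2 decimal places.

subsidy = $26.56 per unit

Social marginal benefit = demand + MEB = 73.34 - 0.87q.
Set SMB = MC: 73.34 - 0.87q = 52.41 + 1.50q → q* = 8.8312.
The Pigouvian subsidy equals MEB at q*: 13.31 + 1.50×8.8312 = 26.5568.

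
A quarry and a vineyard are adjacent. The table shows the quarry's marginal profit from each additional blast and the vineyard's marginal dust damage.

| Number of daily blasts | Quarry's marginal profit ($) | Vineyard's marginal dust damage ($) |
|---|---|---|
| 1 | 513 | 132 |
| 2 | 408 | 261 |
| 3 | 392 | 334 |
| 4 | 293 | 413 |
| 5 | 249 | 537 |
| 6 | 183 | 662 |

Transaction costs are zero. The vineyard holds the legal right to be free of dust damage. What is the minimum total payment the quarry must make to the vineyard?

Efficient level: marginal profit ≥ marginal dust damage through level 3, so k* = 3.
With the vineyard holding the right, the quarry must at least compensate total damage at k*: 132 + 261 + 334 = 727.

$727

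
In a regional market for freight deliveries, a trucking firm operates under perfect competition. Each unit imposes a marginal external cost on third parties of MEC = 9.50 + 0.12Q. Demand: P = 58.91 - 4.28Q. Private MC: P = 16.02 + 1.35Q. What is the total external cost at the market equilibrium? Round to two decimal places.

75.85

Market equilibrium (private): 16.02 + 1.35Q = 58.91 - 4.28Q → Q_m = 7.6181.
Total external cost = ∫₀^{Q_m} (9.50 + 0.12Q) dQ = 9.50×7.6181 + ½×0.12×7.6181² = 75.8541.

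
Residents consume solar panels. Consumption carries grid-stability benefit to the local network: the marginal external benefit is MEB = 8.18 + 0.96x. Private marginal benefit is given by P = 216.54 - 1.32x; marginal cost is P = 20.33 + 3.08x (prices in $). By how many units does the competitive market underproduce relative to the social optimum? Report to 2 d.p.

Market equilibrium (private): 20.33 + 3.08x = 216.54 - 1.32x → x_m = 44.5932.
Social marginal benefit = demand + MEB = 224.72 - 0.36x.
Set SMB = MC: 224.72 - 0.36x = 20.33 + 3.08x → x* = 59.4157.
Gap = |44.5932 − 59.4157| = 14.8225.

14.82 units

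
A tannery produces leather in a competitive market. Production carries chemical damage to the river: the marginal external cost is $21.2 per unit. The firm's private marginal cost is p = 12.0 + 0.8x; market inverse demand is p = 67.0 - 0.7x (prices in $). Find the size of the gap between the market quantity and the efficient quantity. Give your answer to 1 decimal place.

Market equilibrium (private): 12.0 + 0.8x = 67.0 - 0.7x → x_m = 36.6667.
Social marginal cost = private MC + MEC = 33.2 + 0.8x.
Set SMC = demand: 33.2 + 0.8x = 67.0 - 0.7x → x* = 22.5333.
Gap = |36.6667 − 22.5333| = 14.1334.

14.1 units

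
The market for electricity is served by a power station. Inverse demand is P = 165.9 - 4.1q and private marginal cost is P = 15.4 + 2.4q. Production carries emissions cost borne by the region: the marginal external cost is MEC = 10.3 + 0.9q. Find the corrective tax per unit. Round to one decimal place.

tax = 27.4 per unit

Social marginal cost = private MC + MEC = 25.7 + 3.3q.
Set SMC = demand: 25.7 + 3.3q = 165.9 - 4.1q → q* = 18.9459.
The Pigouvian tax equals MEC at q*: 10.3 + 0.9×18.9459 = 27.3513.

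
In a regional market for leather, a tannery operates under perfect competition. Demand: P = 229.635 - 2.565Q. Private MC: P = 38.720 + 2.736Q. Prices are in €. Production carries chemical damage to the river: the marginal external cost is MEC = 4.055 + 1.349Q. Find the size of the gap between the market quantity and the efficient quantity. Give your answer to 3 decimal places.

7.916 units

Market equilibrium (private): 38.720 + 2.736Q = 229.635 - 2.565Q → Q_m = 36.0149.
Social marginal cost = private MC + MEC = 42.775 + 4.085Q.
Set SMC = demand: 42.775 + 4.085Q = 229.635 - 2.565Q → Q* = 28.0992.
Gap = |36.0149 − 28.0992| = 7.9157.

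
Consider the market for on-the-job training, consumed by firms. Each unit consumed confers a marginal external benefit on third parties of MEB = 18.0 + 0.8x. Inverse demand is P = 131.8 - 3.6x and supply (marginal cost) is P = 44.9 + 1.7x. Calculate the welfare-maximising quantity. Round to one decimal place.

Social marginal benefit = demand + MEB = 149.8 - 2.8x.
Set SMB = MC: 149.8 - 2.8x = 44.9 + 1.7x → x* = 23.3111.

x* = 23.3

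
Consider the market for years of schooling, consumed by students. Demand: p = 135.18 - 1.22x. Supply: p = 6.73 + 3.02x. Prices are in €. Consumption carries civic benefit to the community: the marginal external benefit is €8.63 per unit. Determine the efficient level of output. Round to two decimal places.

Social marginal benefit = demand + MEB = 143.81 - 1.22x.
Set SMB = MC: 143.81 - 1.22x = 6.73 + 3.02x → x* = 32.3302.

x* = 32.33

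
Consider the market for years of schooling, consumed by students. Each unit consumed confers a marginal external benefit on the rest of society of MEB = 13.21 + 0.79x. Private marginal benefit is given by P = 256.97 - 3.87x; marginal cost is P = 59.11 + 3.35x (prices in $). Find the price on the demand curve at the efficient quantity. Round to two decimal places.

Social marginal benefit = demand + MEB = 270.18 - 3.08x.
Set SMB = MC: 270.18 - 3.08x = 59.11 + 3.35x → x* = 32.8258.
Consumer price on the demand curve at x*: 256.97 − 3.87×32.8258 = 129.9342.

P = $129.93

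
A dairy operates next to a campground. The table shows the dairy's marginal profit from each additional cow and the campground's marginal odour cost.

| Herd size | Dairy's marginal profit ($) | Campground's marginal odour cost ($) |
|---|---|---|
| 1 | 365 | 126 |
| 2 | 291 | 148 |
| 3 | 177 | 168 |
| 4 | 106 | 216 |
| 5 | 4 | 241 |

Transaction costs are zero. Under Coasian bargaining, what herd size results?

Bargaining reaches the level where marginal profit last exceeds marginal odour cost.
That holds through level 3 (177 ≥ 168) but not at 4 (106 < 216).

3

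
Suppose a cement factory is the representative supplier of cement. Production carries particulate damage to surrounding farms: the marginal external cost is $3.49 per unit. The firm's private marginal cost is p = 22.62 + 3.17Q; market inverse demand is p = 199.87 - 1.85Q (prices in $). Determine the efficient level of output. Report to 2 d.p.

Q* = 34.61

Social marginal cost = private MC + MEC = 26.11 + 3.17Q.
Set SMC = demand: 26.11 + 3.17Q = 199.87 - 1.85Q → Q* = 34.6135.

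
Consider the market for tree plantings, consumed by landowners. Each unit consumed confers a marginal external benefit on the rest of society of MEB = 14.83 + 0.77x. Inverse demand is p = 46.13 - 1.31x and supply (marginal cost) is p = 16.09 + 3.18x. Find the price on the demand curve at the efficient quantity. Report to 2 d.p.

P = 30.33

Social marginal benefit = demand + MEB = 60.96 - 0.54x.
Set SMB = MC: 60.96 - 0.54x = 16.09 + 3.18x → x* = 12.0618.
Consumer price on the demand curve at x*: 46.13 − 1.31×12.0618 = 30.3290.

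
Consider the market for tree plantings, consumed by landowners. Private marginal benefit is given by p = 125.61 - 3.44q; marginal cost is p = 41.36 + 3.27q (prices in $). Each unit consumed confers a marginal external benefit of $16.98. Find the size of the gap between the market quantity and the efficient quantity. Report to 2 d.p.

Market equilibrium (private): 41.36 + 3.27q = 125.61 - 3.44q → q_m = 12.5559.
Social marginal benefit = demand + MEB = 142.59 - 3.44q.
Set SMB = MC: 142.59 - 3.44q = 41.36 + 3.27q → q* = 15.0864.
Gap = |12.5559 − 15.0864| = 2.5305.

2.53 units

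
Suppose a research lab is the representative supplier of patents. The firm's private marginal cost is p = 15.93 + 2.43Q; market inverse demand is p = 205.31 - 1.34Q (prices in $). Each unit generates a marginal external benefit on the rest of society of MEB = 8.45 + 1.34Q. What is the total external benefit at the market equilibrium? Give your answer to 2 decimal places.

Market equilibrium (private): 15.93 + 2.43Q = 205.31 - 1.34Q → Q_m = 50.2334.
Total external benefit = ∫₀^{Q_m} (8.45 + 1.34Q) dQ = 8.45×50.2334 + ½×1.34×50.2334² = 2115.1465.

$2115.15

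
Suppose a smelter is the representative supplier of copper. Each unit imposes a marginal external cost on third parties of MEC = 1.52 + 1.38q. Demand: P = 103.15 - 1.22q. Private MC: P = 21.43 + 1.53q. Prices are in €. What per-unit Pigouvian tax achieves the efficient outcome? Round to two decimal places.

tax = €28.32 per unit

Social marginal cost = private MC + MEC = 22.95 + 2.91q.
Set SMC = demand: 22.95 + 2.91q = 103.15 - 1.22q → q* = 19.4189.
The Pigouvian tax equals MEC at q*: 1.52 + 1.38×19.4189 = 28.3181.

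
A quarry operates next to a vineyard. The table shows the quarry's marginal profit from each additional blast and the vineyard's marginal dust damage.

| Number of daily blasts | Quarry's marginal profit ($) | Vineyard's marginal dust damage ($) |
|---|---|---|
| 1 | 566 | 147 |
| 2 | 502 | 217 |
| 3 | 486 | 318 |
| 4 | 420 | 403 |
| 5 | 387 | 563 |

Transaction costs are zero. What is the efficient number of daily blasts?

4

Bargaining reaches the level where marginal profit last exceeds marginal dust damage.
That holds through level 4 (420 ≥ 403) but not at 5 (387 < 563).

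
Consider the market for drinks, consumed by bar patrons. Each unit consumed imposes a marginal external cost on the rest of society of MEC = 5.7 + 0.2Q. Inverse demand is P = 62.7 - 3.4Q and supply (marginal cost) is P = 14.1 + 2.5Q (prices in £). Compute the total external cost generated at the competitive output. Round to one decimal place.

£53.7

Market equilibrium (private): 14.1 + 2.5Q = 62.7 - 3.4Q → Q_m = 8.2373.
Total external cost = ∫₀^{Q_m} (5.7 + 0.2Q) dQ = 5.7×8.2373 + ½×0.2×8.2373² = 53.7379.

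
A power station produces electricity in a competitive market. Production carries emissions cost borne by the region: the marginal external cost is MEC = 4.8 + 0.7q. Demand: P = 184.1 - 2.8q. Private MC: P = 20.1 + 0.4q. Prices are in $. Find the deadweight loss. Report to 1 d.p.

Market equilibrium (private): 20.1 + 0.4q = 184.1 - 2.8q → q_m = 51.2500.
Social marginal cost = private MC + MEC = 24.9 + 1.1q.
Set SMC = demand: 24.9 + 1.1q = 184.1 - 2.8q → q* = 40.8205.
Between q* and q_m the wedge SMC − demand runs linearly from 0 to MEC(q_m), so the loss is a triangle.
DWL = ½ × 10.4295 × 40.6750 = 212.1100.

DWL = $212.1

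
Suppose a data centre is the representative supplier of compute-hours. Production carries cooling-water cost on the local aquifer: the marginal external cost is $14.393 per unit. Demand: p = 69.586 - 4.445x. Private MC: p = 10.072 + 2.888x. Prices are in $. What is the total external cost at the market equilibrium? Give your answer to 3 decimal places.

$116.812

Market equilibrium (private): 10.072 + 2.888x = 69.586 - 4.445x → x_m = 8.1159.
Total external cost = MEC × x_m = 14.393 × 8.1159 = 116.8121.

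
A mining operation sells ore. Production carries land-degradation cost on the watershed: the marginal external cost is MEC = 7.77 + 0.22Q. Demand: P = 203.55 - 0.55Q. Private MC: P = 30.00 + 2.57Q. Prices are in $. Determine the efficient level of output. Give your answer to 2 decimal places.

Q* = 49.63

Social marginal cost = private MC + MEC = 37.77 + 2.79Q.
Set SMC = demand: 37.77 + 2.79Q = 203.55 - 0.55Q → Q* = 49.6347.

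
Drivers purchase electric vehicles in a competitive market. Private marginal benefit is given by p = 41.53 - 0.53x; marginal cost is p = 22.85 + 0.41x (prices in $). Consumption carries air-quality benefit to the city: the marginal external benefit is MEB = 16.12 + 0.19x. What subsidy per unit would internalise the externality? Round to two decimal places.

Social marginal benefit = demand + MEB = 57.65 - 0.34x.
Set SMB = MC: 57.65 - 0.34x = 22.85 + 0.41x → x* = 46.4000.
The Pigouvian subsidy equals MEB at x*: 16.12 + 0.19×46.4000 = 24.9360.

subsidy = $24.94 per unit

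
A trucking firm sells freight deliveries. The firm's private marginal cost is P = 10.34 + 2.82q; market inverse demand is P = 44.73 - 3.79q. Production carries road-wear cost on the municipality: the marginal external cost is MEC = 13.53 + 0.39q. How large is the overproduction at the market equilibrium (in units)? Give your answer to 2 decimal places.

2.22 units

Market equilibrium (private): 10.34 + 2.82q = 44.73 - 3.79q → q_m = 5.2027.
Social marginal cost = private MC + MEC = 23.87 + 3.21q.
Set SMC = demand: 23.87 + 3.21q = 44.73 - 3.79q → q* = 2.9800.
Gap = |5.2027 − 2.9800| = 2.2227.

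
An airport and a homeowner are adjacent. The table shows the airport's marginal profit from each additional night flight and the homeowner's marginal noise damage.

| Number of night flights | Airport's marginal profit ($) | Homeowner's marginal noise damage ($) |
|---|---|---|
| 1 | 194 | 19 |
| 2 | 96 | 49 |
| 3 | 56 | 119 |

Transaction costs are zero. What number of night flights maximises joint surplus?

2

Bargaining reaches the level where marginal profit last exceeds marginal noise damage.
That holds through level 2 (96 ≥ 49) but not at 3 (56 < 119).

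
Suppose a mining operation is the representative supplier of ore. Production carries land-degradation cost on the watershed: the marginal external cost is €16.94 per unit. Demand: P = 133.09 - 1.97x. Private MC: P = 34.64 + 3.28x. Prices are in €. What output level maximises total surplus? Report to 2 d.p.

Social marginal cost = private MC + MEC = 51.58 + 3.28x.
Set SMC = demand: 51.58 + 3.28x = 133.09 - 1.97x → x* = 15.5257.

x* = 15.53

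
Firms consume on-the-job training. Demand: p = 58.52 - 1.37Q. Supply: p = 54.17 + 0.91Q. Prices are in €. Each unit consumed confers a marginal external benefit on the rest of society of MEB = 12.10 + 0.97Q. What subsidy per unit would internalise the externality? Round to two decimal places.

Social marginal benefit = demand + MEB = 70.62 - 0.40Q.
Set SMB = MC: 70.62 - 0.40Q = 54.17 + 0.91Q → Q* = 12.5573.
The Pigouvian subsidy equals MEB at Q*: 12.10 + 0.97×12.5573 = 24.2806.

subsidy = €24.28 per unit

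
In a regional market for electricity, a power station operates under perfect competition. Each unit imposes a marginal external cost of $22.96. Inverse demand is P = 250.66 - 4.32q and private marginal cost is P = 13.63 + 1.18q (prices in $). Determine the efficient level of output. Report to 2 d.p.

q* = 38.92

Social marginal cost = private MC + MEC = 36.59 + 1.18q.
Set SMC = demand: 36.59 + 1.18q = 250.66 - 4.32q → q* = 38.9218.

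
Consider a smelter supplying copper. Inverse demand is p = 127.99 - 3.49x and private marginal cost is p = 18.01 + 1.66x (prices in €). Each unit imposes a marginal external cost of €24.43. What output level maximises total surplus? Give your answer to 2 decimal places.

x* = 16.61

Social marginal cost = private MC + MEC = 42.44 + 1.66x.
Set SMC = demand: 42.44 + 1.66x = 127.99 - 3.49x → x* = 16.6117.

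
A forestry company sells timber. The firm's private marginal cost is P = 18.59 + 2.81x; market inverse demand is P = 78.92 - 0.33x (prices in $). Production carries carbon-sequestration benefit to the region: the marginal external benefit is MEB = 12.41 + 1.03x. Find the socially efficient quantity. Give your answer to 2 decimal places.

x* = 34.47

Social marginal cost = private MC − MEB = 6.18 + 1.78x.
Set SMC = demand: 6.18 + 1.78x = 78.92 - 0.33x → x* = 34.4739.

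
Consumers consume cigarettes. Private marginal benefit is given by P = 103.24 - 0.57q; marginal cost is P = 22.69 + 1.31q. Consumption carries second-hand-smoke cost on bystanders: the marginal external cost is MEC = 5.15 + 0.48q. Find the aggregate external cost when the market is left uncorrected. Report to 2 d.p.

Market equilibrium (private): 22.69 + 1.31q = 103.24 - 0.57q → q_m = 42.8457.
Total external cost = ∫₀^{q_m} (5.15 + 0.48q) dq = 5.15×42.8457 + ½×0.48×42.8457² = 661.2363.

661.24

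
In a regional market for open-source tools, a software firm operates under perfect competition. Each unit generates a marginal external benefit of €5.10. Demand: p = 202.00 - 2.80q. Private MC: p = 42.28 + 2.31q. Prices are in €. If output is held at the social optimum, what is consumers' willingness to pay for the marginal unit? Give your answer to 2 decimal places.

P = €111.69

Social marginal cost = private MC − MEB = 37.18 + 2.31q.
Set SMC = demand: 37.18 + 2.31q = 202.00 - 2.80q → q* = 32.2544.
Consumer price on the demand curve at q*: 202.00 − 2.80×32.2544 = 111.6877.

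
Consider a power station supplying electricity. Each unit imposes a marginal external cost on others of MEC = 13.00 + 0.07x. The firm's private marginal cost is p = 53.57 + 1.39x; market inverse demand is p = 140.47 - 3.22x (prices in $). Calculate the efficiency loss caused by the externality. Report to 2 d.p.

Market equilibrium (private): 53.57 + 1.39x = 140.47 - 3.22x → x_m = 18.8503.
Social marginal cost = private MC + MEC = 66.57 + 1.46x.
Set SMC = demand: 66.57 + 1.46x = 140.47 - 3.22x → x* = 15.7906.
The loss is the area between SMC and demand from x* to x_m; with linear curves that's a triangle of height MEC(x_m).
DWL = ½ × 3.0597 × 14.3195 = 21.9067.

DWL = $21.91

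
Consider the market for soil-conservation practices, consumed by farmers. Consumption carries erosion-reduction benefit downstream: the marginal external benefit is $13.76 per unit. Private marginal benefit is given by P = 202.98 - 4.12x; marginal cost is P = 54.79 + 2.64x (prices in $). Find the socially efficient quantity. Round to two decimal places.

x* = 23.96

Social marginal benefit = demand + MEB = 216.74 - 4.12x.
Set SMB = MC: 216.74 - 4.12x = 54.79 + 2.64x → x* = 23.9571.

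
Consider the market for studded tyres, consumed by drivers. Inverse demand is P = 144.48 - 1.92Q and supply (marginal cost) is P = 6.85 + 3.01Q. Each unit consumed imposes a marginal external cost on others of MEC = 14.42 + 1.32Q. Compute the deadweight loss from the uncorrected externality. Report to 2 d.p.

Market equilibrium (private): 6.85 + 3.01Q = 144.48 - 1.92Q → Q_m = 27.9168.
Social marginal benefit = demand − MEC = 130.06 - 3.24Q.
Set SMB = MC: 130.06 - 3.24Q = 6.85 + 3.01Q → Q* = 19.7136.
Between Q* and Q_m the wedge MC − SMB runs linearly from 0 to MEC(Q_m), so the loss is a triangle.
DWL = ½ × 8.2032 × 51.2702 = 210.2899.

DWL = 210.29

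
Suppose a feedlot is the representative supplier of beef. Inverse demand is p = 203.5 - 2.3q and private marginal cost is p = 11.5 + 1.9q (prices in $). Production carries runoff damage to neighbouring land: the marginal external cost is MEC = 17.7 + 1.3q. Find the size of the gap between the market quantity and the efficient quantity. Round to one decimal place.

14.0 units

Market equilibrium (private): 11.5 + 1.9q = 203.5 - 2.3q → q_m = 45.7143.
Social marginal cost = private MC + MEC = 29.2 + 3.2q.
Set SMC = demand: 29.2 + 3.2q = 203.5 - 2.3q → q* = 31.6909.
Gap = |45.7143 − 31.6909| = 14.0234.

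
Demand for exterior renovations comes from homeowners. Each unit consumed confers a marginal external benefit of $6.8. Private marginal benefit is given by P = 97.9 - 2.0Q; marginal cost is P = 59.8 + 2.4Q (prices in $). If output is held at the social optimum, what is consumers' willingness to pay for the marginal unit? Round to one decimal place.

P = $77.5

Social marginal benefit = demand + MEB = 104.7 - 2.0Q.
Set SMB = MC: 104.7 - 2.0Q = 59.8 + 2.4Q → Q* = 10.2045.
Consumer price on the demand curve at Q*: 97.9 − 2.0×10.2045 = 77.4910.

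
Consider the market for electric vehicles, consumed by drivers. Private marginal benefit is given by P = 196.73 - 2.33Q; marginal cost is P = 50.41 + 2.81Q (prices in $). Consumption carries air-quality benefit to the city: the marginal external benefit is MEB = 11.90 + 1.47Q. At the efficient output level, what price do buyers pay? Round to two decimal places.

P = $96.28

Social marginal benefit = demand + MEB = 208.63 - 0.86Q.
Set SMB = MC: 208.63 - 0.86Q = 50.41 + 2.81Q → Q* = 43.1117.
Consumer price on the demand curve at Q*: 196.73 − 2.33×43.1117 = 96.2797.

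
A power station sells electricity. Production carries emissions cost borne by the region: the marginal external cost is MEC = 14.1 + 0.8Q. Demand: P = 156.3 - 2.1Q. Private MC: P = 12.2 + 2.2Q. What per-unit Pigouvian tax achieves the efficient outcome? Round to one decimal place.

tax = 34.5 per unit

Social marginal cost = private MC + MEC = 26.3 + 3.0Q.
Set SMC = demand: 26.3 + 3.0Q = 156.3 - 2.1Q → Q* = 25.4902.
The Pigouvian tax equals MEC at Q*: 14.1 + 0.8×25.4902 = 34.4922.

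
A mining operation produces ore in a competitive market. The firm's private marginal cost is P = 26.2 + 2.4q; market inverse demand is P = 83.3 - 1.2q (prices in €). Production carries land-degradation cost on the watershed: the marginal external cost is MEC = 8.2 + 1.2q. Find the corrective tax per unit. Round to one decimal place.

Social marginal cost = private MC + MEC = 34.4 + 3.6q.
Set SMC = demand: 34.4 + 3.6q = 83.3 - 1.2q → q* = 10.1875.
The Pigouvian tax equals MEC at q*: 8.2 + 1.2×10.1875 = 20.4250.

tax = €20.4 per unit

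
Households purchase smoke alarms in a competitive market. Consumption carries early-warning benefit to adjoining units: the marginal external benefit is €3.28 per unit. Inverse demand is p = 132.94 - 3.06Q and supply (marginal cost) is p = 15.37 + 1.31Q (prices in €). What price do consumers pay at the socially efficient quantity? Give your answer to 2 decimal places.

Social marginal benefit = demand + MEB = 136.22 - 3.06Q.
Set SMB = MC: 136.22 - 3.06Q = 15.37 + 1.31Q → Q* = 27.6545.
Consumer price on the demand curve at Q*: 132.94 − 3.06×27.6545 = 48.3172.

P = €48.32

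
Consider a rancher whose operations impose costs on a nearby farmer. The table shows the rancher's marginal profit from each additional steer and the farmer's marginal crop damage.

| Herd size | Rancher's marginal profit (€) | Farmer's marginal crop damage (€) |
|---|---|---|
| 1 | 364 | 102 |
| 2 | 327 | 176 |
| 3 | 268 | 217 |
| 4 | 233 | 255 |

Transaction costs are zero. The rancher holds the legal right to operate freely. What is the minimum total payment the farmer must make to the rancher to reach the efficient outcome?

Left alone the rancher would choose level 4 (marginal profit stays positive).
Efficient level: k* = 3 (marginal profit ≥ marginal crop damage through 3).
The farmer must at least cover the rancher's forgone profit from cutting 4→3: 233 = 233.

€233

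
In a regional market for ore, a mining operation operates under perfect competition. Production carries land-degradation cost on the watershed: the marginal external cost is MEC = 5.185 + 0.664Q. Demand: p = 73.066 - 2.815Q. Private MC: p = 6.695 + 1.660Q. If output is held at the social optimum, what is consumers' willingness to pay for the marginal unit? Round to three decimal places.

Social marginal cost = private MC + MEC = 11.880 + 2.324Q.
Set SMC = demand: 11.880 + 2.324Q = 73.066 - 2.815Q → Q* = 11.9062.
Consumer price on the demand curve at Q*: 73.066 − 2.815×11.9062 = 39.5500.

P = 39.550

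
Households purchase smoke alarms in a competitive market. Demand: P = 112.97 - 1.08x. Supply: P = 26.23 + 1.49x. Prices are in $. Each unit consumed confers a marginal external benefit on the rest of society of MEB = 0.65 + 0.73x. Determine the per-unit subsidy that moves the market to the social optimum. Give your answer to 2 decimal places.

Social marginal benefit = demand + MEB = 113.62 - 0.35x.
Set SMB = MC: 113.62 - 0.35x = 26.23 + 1.49x → x* = 47.4946.
The Pigouvian subsidy equals MEB at x*: 0.65 + 0.73×47.4946 = 35.3211.

subsidy = $35.32 per unit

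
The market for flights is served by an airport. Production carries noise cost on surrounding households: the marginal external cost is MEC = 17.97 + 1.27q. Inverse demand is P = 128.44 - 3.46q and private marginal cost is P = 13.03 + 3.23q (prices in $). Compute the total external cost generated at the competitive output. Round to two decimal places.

$498.98

Market equilibrium (private): 13.03 + 3.23q = 128.44 - 3.46q → q_m = 17.2511.
Total external cost = ∫₀^{q_m} (17.97 + 1.27q) dq = 17.97×17.2511 + ½×1.27×17.2511² = 498.9786.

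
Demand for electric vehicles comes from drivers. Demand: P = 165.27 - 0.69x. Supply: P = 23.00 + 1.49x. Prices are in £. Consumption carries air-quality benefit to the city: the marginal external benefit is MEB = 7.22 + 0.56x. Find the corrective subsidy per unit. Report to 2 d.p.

subsidy = £58.90 per unit

Social marginal benefit = demand + MEB = 172.49 - 0.13x.
Set SMB = MC: 172.49 - 0.13x = 23.00 + 1.49x → x* = 92.2778.
The Pigouvian subsidy equals MEB at x*: 7.22 + 0.56×92.2778 = 58.8956.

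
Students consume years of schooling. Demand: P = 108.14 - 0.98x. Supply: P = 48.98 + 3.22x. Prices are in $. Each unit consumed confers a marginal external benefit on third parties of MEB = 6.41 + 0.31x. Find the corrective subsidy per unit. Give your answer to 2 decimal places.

Social marginal benefit = demand + MEB = 114.55 - 0.67x.
Set SMB = MC: 114.55 - 0.67x = 48.98 + 3.22x → x* = 16.8560.
The Pigouvian subsidy equals MEB at x*: 6.41 + 0.31×16.8560 = 11.6354.

subsidy = $11.64 per unit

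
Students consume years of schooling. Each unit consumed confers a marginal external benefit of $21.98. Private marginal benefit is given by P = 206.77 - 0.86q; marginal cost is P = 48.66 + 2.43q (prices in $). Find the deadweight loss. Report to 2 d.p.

Market equilibrium (private): 48.66 + 2.43q = 206.77 - 0.86q → q_m = 48.0578.
Social marginal benefit = demand + MEB = 228.75 - 0.86q.
Set SMB = MC: 228.75 - 0.86q = 48.66 + 2.43q → q* = 54.7386.
Height of the DWL triangle at q_m is SMB(q_m) − MC(q_m) = MEB(q_m) = 21.9800.
DWL = ½ × 6.6808 × 21.9800 = 73.4220.

DWL = $73.42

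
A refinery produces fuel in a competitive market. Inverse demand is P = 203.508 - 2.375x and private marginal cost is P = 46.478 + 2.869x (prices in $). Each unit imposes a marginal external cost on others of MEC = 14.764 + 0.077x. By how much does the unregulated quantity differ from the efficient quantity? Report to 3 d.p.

Market equilibrium (private): 46.478 + 2.869x = 203.508 - 2.375x → x_m = 29.9447.
Social marginal cost = private MC + MEC = 61.242 + 2.946x.
Set SMC = demand: 61.242 + 2.946x = 203.508 - 2.375x → x* = 26.7367.
Gap = |29.9447 − 26.7367| = 3.2080.

3.208 units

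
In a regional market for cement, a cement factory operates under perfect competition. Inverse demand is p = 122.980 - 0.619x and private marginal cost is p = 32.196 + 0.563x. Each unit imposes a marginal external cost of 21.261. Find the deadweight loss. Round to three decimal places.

DWL = 191.214

Market equilibrium (private): 32.196 + 0.563x = 122.980 - 0.619x → x_m = 76.8054.
Social marginal cost = private MC + MEC = 53.457 + 0.563x.
Set SMC = demand: 53.457 + 0.563x = 122.980 - 0.619x → x* = 58.8181.
The welfare-loss triangle has base |x_m − x*| and height MEC(x_m) (the vertical gap between SMC and demand is zero at x* and MEC at x_m).
DWL = ½ × 17.9873 × 21.2610 = 191.2140.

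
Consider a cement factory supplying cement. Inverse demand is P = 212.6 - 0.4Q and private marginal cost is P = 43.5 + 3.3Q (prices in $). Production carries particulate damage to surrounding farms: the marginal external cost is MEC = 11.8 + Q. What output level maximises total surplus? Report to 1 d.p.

Q* = 33.5

Social marginal cost = private MC + MEC = 55.3 + 4.3Q.
Set SMC = demand: 55.3 + 4.3Q = 212.6 - 0.4Q → Q* = 33.4681.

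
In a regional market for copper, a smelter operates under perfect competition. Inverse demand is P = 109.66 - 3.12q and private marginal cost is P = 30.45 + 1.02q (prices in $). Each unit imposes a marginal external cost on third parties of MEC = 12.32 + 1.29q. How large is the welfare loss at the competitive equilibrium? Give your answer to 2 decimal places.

Market equilibrium (private): 30.45 + 1.02q = 109.66 - 3.12q → q_m = 19.1329.
Social marginal cost = private MC + MEC = 42.77 + 2.31q.
Set SMC = demand: 42.77 + 2.31q = 109.66 - 3.12q → q* = 12.3186.
Height of the DWL triangle at q_m is SMC(q_m) − demand(q_m) = MEC(q_m) = 37.0014.
DWL = ½ × 6.8143 × 37.0014 = 126.0693.

DWL = $126.07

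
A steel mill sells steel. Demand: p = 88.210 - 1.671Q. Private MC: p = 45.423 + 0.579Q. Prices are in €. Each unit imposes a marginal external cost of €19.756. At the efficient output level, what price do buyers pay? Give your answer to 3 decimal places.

P = €71.106

Social marginal cost = private MC + MEC = 65.179 + 0.579Q.
Set SMC = demand: 65.179 + 0.579Q = 88.210 - 1.671Q → Q* = 10.2360.
Consumer price on the demand curve at Q*: 88.210 − 1.671×10.2360 = 71.1056.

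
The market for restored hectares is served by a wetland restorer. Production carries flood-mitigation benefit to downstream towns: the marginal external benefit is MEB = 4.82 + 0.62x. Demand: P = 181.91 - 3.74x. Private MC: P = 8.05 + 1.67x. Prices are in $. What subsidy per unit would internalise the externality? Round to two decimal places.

subsidy = $27.95 per unit

Social marginal cost = private MC − MEB = 3.23 + 1.05x.
Set SMC = demand: 3.23 + 1.05x = 181.91 - 3.74x → x* = 37.3027.
The Pigouvian subsidy equals MEB at x*: 4.82 + 0.62×37.3027 = 27.9477.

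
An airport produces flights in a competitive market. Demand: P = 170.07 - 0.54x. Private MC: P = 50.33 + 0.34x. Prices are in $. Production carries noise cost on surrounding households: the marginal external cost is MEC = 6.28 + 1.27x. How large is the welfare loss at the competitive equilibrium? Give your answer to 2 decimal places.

Market equilibrium (private): 50.33 + 0.34x = 170.07 - 0.54x → x_m = 136.0682.
Social marginal cost = private MC + MEC = 56.61 + 1.61x.
Set SMC = demand: 56.61 + 1.61x = 170.07 - 0.54x → x* = 52.7721.
The welfare-loss triangle has base |x_m − x*| and height MEC(x_m) (the vertical gap between SMC and demand is zero at x* and MEC at x_m).
DWL = ½ × 83.2961 × 179.0866 = 7458.6077.

DWL = $7458.61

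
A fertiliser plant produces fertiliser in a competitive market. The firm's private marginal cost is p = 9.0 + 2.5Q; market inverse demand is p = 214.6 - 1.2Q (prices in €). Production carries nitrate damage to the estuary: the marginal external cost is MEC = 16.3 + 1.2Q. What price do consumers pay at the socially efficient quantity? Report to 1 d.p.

Social marginal cost = private MC + MEC = 25.3 + 3.7Q.
Set SMC = demand: 25.3 + 3.7Q = 214.6 - 1.2Q → Q* = 38.6327.
Consumer price on the demand curve at Q*: 214.6 − 1.2×38.6327 = 168.2408.

P = €168.2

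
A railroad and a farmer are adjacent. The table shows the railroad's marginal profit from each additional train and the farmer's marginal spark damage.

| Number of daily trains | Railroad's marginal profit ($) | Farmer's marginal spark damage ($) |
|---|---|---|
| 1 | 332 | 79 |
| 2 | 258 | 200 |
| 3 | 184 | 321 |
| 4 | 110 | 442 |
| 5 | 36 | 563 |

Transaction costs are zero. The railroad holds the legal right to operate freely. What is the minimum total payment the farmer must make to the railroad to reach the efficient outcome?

Left alone the railroad would choose level 5 (marginal profit stays positive).
Efficient level: k* = 2 (marginal profit ≥ marginal spark damage through 2).
The farmer must at least cover the railroad's forgone profit from cutting 5→2: 184 + 110 + 36 = 330.

$330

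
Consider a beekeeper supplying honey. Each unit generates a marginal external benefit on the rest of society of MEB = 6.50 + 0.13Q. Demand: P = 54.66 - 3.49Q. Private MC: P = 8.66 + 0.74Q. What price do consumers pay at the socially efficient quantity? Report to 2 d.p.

P = 9.97

Social marginal cost = private MC − MEB = 2.16 + 0.61Q.
Set SMC = demand: 2.16 + 0.61Q = 54.66 - 3.49Q → Q* = 12.8049.
Consumer price on the demand curve at Q*: 54.66 − 3.49×12.8049 = 9.9709.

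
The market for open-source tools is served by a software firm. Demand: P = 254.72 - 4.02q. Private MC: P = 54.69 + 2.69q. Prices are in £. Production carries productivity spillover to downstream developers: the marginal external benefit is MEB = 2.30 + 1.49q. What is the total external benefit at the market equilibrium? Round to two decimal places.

£730.63

Market equilibrium (private): 54.69 + 2.69q = 254.72 - 4.02q → q_m = 29.8107.
Total external benefit = ∫₀^{q_m} (2.30 + 1.49q) dq = 2.30×29.8107 + ½×1.49×29.8107² = 730.6296.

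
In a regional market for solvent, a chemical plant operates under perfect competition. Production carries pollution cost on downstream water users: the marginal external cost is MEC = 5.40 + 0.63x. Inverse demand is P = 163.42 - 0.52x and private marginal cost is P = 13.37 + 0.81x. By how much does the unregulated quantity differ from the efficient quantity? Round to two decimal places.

Market equilibrium (private): 13.37 + 0.81x = 163.42 - 0.52x → x_m = 112.8195.
Social marginal cost = private MC + MEC = 18.77 + 1.44x.
Set SMC = demand: 18.77 + 1.44x = 163.42 - 0.52x → x* = 73.8010.
Gap = |112.8195 − 73.8010| = 39.0185.

39.02 units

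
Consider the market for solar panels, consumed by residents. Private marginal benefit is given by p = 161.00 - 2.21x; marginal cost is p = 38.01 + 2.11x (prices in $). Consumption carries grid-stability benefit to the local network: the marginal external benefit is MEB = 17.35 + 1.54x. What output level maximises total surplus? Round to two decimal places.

Social marginal benefit = demand + MEB = 178.35 - 0.67x.
Set SMB = MC: 178.35 - 0.67x = 38.01 + 2.11x → x* = 50.4820.

x* = 50.48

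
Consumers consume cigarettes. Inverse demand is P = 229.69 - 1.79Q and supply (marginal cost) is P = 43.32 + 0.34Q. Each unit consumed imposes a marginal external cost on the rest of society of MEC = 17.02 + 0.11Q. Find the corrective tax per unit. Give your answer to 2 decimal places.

tax = 25.34 per unit

Social marginal benefit = demand − MEC = 212.67 - 1.90Q.
Set SMB = MC: 212.67 - 1.90Q = 43.32 + 0.34Q → Q* = 75.6027.
The Pigouvian tax equals MEC at Q*: 17.02 + 0.11×75.6027 = 25.3363.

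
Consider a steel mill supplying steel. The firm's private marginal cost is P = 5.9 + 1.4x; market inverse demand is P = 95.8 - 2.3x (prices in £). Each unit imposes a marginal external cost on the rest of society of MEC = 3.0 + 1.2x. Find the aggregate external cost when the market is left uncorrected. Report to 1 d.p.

£427.1

Market equilibrium (private): 5.9 + 1.4x = 95.8 - 2.3x → x_m = 24.2973.
Total external cost = ∫₀^{x_m} (3.0 + 1.2x) dx = 3.0×24.2973 + ½×1.2×24.2973² = 427.1072.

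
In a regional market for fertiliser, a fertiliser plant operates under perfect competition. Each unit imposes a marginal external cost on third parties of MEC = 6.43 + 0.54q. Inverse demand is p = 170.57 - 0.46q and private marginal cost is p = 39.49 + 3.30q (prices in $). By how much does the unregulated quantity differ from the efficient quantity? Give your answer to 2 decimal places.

5.87 units

Market equilibrium (private): 39.49 + 3.30q = 170.57 - 0.46q → q_m = 34.8617.
Social marginal cost = private MC + MEC = 45.92 + 3.84q.
Set SMC = demand: 45.92 + 3.84q = 170.57 - 0.46q → q* = 28.9884.
Gap = |34.8617 − 28.9884| = 5.8733.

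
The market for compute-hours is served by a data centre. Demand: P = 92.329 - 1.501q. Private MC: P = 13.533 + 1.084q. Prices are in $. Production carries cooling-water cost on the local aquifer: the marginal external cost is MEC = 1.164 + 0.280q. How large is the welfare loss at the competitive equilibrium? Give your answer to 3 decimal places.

DWL = $16.417

Market equilibrium (private): 13.533 + 1.084q = 92.329 - 1.501q → q_m = 30.4820.
Social marginal cost = private MC + MEC = 14.697 + 1.364q.
Set SMC = demand: 14.697 + 1.364q = 92.329 - 1.501q → q* = 27.0967.
Height of the DWL triangle at q_m is SMC(q_m) − demand(q_m) = MEC(q_m) = 9.6990.
DWL = ½ × 3.3853 × 9.6990 = 16.4170.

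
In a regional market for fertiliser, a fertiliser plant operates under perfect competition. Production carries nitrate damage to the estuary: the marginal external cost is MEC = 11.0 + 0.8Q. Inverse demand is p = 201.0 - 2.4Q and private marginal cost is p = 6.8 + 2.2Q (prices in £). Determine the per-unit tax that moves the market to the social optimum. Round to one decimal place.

Social marginal cost = private MC + MEC = 17.8 + 3.0Q.
Set SMC = demand: 17.8 + 3.0Q = 201.0 - 2.4Q → Q* = 33.9259.
The Pigouvian tax equals MEC at Q*: 11.0 + 0.8×33.9259 = 38.1407.

tax = £38.1 per unit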